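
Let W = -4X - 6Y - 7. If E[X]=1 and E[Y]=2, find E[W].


E[-4X - 6Y - 7] = -4*E[X] - 6*E[Y] - 7
= (-4)*(1) + (-6)*(2) + (-7)
= -4 - 12 - 7 = -23

-23


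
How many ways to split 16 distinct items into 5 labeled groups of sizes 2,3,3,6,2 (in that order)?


16! = 20922789888000
Denominator: 2!=2 * 3!=6 * 3!=6 * 6!=720 * 2!=2
Coefficient = 20922789888000 / 103680 = 201801600

201801600


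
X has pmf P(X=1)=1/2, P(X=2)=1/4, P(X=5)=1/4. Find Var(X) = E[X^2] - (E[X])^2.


E[X] = 9/4, E[X^2] = 31/4
Var(X) = E[X^2] - (E[X])^2 = 31/4 - (9/4)^2 = 43/16

43/16


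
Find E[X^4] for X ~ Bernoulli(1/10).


For Bernoulli: X in {0,1}
E[X^4] = 0^4*(1-1/10) + 1^4*1/10 = 1/10

1/10


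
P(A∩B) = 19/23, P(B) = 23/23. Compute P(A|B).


P(A|B) = P(A∩B)/P(B) = (19/23)/(23/23) = 19/23

19/23


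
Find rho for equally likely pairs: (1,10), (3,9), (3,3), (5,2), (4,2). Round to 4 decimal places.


Cov(X,Y) = -3.8400, Var(X) = 1.7600, Var(Y) = 12.5600
rho = Cov/(sqrt(VarX)*sqrt(VarY)) = -0.8167

-0.8167


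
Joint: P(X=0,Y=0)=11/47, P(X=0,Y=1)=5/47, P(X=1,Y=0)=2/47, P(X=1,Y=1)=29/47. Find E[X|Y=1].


P(Y=1) = 34/47
E[X|Y=1] = (0*5 + 1*29)/34 = 29/34

29/34


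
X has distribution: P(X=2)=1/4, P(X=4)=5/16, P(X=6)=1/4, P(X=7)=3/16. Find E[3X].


E[3X] = sum(g(x)*P(x))
= 6*1/4 + 12*5/16 + 18*1/4 + 21*3/16
= 219/16

219/16


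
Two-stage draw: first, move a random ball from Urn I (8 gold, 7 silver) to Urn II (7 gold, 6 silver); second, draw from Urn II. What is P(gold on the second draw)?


P(transfer gold) = 8/15; P(transfer silver) = 7/15
If gold transferred: Urn II has 8 gold of 14, so P(gold|gold moved) = 4/7
If silver transferred: Urn II has 7 gold of 14, so P(gold|silver moved) = 1/2
By total probability: P(gold) = 8/15*4/7 + 7/15*1/2 = 113/210

113/210


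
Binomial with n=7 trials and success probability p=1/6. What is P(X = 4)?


P(X=4) = C(7,4) * p^4 * (1-p)^3
= 35 * 1/1296 * 125/216
= 4375/279936

4375/279936


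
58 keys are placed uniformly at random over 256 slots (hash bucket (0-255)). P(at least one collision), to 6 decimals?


P(all different) = prod((256-i)/256 for i=0..57) = 0.000909
P(at least one match) = 1 - 0.000909 = 0.999091

0.999091


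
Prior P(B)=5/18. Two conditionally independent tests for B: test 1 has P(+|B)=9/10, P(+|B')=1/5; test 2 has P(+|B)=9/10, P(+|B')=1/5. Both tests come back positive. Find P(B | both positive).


After test 1: P(+) = 9/10*5/18 + 1/5*13/18 = 71/180
P(B|+) = (1/4)/(71/180) = 45/71
After test 2 (use post1 as new prior): P(+) = 9/10*45/71 + 1/5*26/71 = 457/710
P(B|+,+) = (81/142)/(457/710) = 405/457

405/457


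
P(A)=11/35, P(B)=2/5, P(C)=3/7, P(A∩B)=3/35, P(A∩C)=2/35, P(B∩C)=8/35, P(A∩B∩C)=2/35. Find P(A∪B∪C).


P(A∪B∪C) = P(A)+P(B)+P(C) - P(AB)-P(AC)-P(BC) + P(ABC)
= 11/35+2/5+3/7 - 3/35-2/35-8/35 + 2/35
= 29/35

29/35


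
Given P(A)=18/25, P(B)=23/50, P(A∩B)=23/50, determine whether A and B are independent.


P(A)*P(B) = 18/25*23/50 = 207/625
P(A∩B) = 23/50 != 207/625, so not independent

No, A and B are not independent


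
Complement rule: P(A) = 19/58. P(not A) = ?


P(A') = 1 - P(A) = 1 - 19/58 = 39/58

39/58


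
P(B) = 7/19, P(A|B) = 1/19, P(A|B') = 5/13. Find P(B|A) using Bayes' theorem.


P(A) = P(A|B)P(B) + P(A|B')P(B') = 1/19*7/19 + 5/13*12/19 = 1231/4693
P(B|A) = P(A|B)P(B)/P(A) = (7/361)/(1231/4693) = 91/1231

91/1231


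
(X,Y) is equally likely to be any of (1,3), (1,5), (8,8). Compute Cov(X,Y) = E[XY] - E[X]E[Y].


E[X]=10/3, E[Y]=16/3, E[XY]=24
Cov(X,Y) = E[XY] - E[X]E[Y] = 24 - 10/3*16/3 = 56/9

56/9


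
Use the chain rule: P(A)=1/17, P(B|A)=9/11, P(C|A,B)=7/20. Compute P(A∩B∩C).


P(A∩B∩C) = P(A) * P(B|A) * P(C|A∩B)
= 1/17 * 9/11 * 7/20
= 9/187 * 7/20 = 63/3740

63/3740


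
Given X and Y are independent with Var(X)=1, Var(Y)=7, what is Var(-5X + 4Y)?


Independence => Cov(X,Y)=0
Var(-5X + 4Y) = (-5)^2*Var(X) + 4^2*Var(Y)
= 25*1 + 16*7 = 137

137


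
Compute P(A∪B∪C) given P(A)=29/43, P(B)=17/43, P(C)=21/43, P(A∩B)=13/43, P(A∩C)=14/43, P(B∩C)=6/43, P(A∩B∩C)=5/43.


P(A∪B∪C) = P(A)+P(B)+P(C) - P(AB)-P(AC)-P(BC) + P(ABC)
= 29/43+17/43+21/43 - 13/43-14/43-6/43 + 5/43
= 39/43

39/43


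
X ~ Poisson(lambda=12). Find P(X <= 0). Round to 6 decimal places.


P(X<=0) = e^(-12)*12^0/0!
≈ 0.0000061442
≈ 0.000006

0.000006


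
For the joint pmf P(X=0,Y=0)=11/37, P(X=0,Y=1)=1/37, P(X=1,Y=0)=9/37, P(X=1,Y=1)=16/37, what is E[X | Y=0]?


P(Y=0) = 20/37
E[X|Y=0] = (0*11 + 1*9)/20 = 9/20

9/20


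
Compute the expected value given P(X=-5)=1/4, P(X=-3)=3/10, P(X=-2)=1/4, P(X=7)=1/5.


E[X] = sum(x * P(x))
= -5*1/4 - 3*3/10 - 2*1/4 + 7*1/5
= -5/4

-5/4


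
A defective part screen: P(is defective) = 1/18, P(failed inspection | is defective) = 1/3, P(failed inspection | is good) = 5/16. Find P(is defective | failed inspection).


P(A) = P(A|B)P(B) + P(A|B')P(B') = 1/3*1/18 + 5/16*17/18 = 271/864
P(B|A) = P(A|B)P(B)/P(A) = (1/54)/(271/864) = 16/271

16/271


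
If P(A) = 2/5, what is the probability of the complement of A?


P(A') = 1 - P(A) = 1 - 2/5 = 3/5

3/5


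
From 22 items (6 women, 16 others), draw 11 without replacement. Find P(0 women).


P(X=0) = C(6,0)*C(16,11) / C(22,11)
= 1*4368 / 705432
= 4368/705432 = 2/323

2/323


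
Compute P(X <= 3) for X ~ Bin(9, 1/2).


P(X<=3) = P(X=0) + P(X=1) + P(X=2) + P(X=3)
= 1/512 + 9/512 + 9/128 + 21/128
= 65/256

65/256


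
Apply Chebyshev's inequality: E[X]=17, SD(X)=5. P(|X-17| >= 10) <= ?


k = 10/5 = 2
Chebyshev: P(|X-mu| >= k*sigma) <= 1/k^2 = 1/2^2 = 1/4

1/4


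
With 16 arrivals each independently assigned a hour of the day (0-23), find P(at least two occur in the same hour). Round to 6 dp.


P(all different) = prod((24-i)/24 for i=0..15) = 0.001270
P(at least one match) = 1 - 0.001270 = 0.998730

0.998730


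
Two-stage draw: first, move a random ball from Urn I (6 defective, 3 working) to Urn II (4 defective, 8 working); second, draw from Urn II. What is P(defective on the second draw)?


P(transfer defective) = 6/9 = 2/3; P(transfer working) = 1/3
If defective transferred: Urn II has 5 defective of 13, so P(defective|defective moved) = 5/13
If working transferred: Urn II has 4 defective of 13, so P(defective|working moved) = 4/13
By total probability: P(defective) = 2/3*5/13 + 1/3*4/13 = 14/39

14/39


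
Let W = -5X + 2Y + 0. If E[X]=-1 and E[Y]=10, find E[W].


E[-5X + 2Y + 0] = -5*E[X] + 2*E[Y] + 0
= (-5)*(-1) + (2)*(10) + (0)
= 5 + 20 + 0 = 25

25


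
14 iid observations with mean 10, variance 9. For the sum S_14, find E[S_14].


E[S_n] = n*E[X_1] = 14*10 = 140

140


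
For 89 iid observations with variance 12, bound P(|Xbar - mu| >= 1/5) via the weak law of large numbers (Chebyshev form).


Var(Xbar) = Var(X)/n = 12/89
Chebyshev: P(|Xbar-mu| >= 1/5) <= Var(Xbar)/(1/5)^2 = (12/89)/(1/25) = 300/89
Bound exceeds 1, so trivial bound: 1

1


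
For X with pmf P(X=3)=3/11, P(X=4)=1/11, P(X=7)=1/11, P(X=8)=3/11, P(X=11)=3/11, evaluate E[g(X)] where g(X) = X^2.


E[X^2] = sum(g(x)*P(x))
= 9*3/11 + 16*1/11 + 49*1/11 + 64*3/11 + 121*3/11
= 647/11

647/11


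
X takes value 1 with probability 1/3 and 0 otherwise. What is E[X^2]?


For Bernoulli: X in {0,1}
E[X^2] = 0^2*(1-1/3) + 1^2*1/3 = 1/3

1/3


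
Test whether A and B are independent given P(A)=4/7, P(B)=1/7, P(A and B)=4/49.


P(A)*P(B) = 4/7*1/7 = 4/49
P(A∩B) = 4/49, which equals P(A)P(B), so independent

Yes, A and B are independent


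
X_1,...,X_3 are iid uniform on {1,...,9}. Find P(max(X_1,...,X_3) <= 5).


P(max <= 5) = P(all X_i <= 5) = (P(X_1 <= 5))^3
= (5/9)^3 = 125/729

125/729


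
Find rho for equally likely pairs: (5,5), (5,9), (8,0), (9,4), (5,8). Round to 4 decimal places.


Cov(X,Y) = -4.0800, Var(X) = 3.0400, Var(Y) = 10.1600
rho = Cov/(sqrt(VarX)*sqrt(VarY)) = -0.7341

-0.7341


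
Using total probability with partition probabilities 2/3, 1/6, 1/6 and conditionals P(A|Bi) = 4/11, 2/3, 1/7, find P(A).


P(A) = P(A|B1)P(B1) + P(A|B2)P(B2) + P(A|B3)P(B3)
= 4/11*2/3 + 2/3*1/6 + 1/7*1/6
= 8/33 + 1/9 + 1/42 = 523/1386

523/1386


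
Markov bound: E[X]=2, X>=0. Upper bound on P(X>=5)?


Markov: P(X >= a) <= E[X]/a
P(X >= 5) <= 2/5

2/5


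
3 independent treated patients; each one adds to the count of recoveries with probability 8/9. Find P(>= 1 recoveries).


P(at least one) = 1 - P(none)
P(none) = (1 - 8/9)^3 = (1/9)^3 = 1/729
P(at least one) = 1 - 1/729 = 728/729

728/729


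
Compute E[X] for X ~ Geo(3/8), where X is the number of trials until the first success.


For geometric (trials until first success), E[X] = 1/p = 1/(3/8) = 8/3

8/3


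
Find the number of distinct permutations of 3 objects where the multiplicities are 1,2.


3! = 6
Denominator: 1!=1 * 2!=2
Coefficient = 6 / 2 = 3

3


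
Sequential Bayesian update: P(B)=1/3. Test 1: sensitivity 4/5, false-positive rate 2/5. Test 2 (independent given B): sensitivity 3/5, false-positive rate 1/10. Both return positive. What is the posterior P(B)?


After test 1: P(+) = 4/5*1/3 + 2/5*2/3 = 8/15
P(B|+) = (4/15)/(8/15) = 1/2
After test 2 (use post1 as new prior): P(+) = 3/5*1/2 + 1/10*1/2 = 7/20
P(B|+,+) = (3/10)/(7/20) = 6/7

6/7


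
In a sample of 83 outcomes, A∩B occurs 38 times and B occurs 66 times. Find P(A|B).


P(A|B) = P(A∩B)/P(B) = (38/83)/(66/83) = 38/66 = 19/33

19/33


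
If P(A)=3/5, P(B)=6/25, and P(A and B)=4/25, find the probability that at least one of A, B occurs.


P(A∪B) = P(A) + P(B) - P(A∩B)
= 3/5 + 6/25 - 4/25 = 17/25

17/25


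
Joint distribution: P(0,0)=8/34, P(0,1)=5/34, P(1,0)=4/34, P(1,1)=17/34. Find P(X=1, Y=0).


Read from table: P(X=1, Y=0) = 4/34 = 2/17

2/17


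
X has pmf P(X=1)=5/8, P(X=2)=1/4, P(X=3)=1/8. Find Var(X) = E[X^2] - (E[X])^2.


E[X] = 3/2, E[X^2] = 11/4
Var(X) = E[X^2] - (E[X])^2 = 11/4 - (3/2)^2 = 1/2

1/2


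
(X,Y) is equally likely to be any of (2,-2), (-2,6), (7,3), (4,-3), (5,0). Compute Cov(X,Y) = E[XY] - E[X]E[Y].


E[X]=16/5, E[Y]=4/5, E[XY]=-7/5
Cov(X,Y) = E[XY] - E[X]E[Y] = -7/5 - 16/5*4/5 = -99/25

-99/25


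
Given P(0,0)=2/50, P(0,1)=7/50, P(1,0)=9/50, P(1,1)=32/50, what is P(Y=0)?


P(Y=0) = P(0,0)+P(1,0) = 2/50 + 9/50 = 11/50

11/50


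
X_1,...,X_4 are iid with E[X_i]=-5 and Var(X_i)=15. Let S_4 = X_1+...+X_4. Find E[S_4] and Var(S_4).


E[S_n] = n*mu = 4*-5 = -20
Var(S_n) = n*sigma^2 = 4*15 = 60

E[S_4]=-20, Var(S_4)=60


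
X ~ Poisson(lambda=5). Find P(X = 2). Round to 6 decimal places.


P(X=2) = e^(-5) * 5^2 / 2!
≈ 0.006737946999 * 25 / 2
≈ 0.084224

0.084224


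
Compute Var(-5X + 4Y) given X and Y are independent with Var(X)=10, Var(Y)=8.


Independence => Cov(X,Y)=0
Var(-5X + 4Y) = (-5)^2*Var(X) + 4^2*Var(Y)
= 25*10 + 16*8 = 378

378


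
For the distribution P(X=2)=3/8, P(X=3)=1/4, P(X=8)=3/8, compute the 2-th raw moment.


E[X^2] = sum(x^2 * P(x))
= 4*3/8 + 9*1/4 + 64*3/8
= 111/4

111/4


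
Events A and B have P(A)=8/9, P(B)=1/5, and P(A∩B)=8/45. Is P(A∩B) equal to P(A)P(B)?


P(A)*P(B) = 8/9*1/5 = 8/45
P(A∩B) = 8/45, which equals P(A)P(B), so independent

Yes, A and B are independent


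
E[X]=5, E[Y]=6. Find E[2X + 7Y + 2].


E[2X + 7Y + 2] = 2*E[X] + 7*E[Y] + 2
= (2)*(5) + (7)*(6) + (2)
= 10 + 42 + 2 = 54

54


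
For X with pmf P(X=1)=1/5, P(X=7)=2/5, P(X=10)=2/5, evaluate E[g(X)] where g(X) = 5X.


E[5X] = sum(g(x)*P(x))
= 5*1/5 + 35*2/5 + 50*2/5
= 35

35


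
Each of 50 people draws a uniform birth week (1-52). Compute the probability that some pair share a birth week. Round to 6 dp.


P(all different) = prod((52-i)/52 for i=0..49) = 0.000000
P(at least one match) = 1 - 0.000000 = 1.000000

1.000000


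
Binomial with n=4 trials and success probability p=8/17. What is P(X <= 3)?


P(X<=3) = P(X=0) + P(X=1) + P(X=2) + P(X=3)
= 6561/83521 + 23328/83521 + 31104/83521 + 18432/83521
= 79425/83521

79425/83521


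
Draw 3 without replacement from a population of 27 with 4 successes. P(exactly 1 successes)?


P(X=1) = C(4,1)*C(23,2) / C(27,3)
= 4*253 / 2925
= 1012/2925

1012/2925


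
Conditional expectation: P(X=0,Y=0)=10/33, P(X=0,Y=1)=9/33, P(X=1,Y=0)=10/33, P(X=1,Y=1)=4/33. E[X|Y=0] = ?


P(Y=0) = 20/33
E[X|Y=0] = (0*10 + 1*10)/20 = 10/20 = 1/2

1/2


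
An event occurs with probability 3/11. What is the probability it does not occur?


P(A') = 1 - P(A) = 1 - 3/11 = 8/11

8/11


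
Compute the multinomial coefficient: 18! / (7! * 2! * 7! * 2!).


18! = 6402373705728000
Denominator: 7!=5040 * 2!=2 * 7!=5040 * 2!=2
Coefficient = 6402373705728000 / 101606400 = 63011520

63011520


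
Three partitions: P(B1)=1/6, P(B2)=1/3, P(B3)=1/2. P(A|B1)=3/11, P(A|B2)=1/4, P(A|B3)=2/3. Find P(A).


P(A) = P(A|B1)P(B1) + P(A|B2)P(B2) + P(A|B3)P(B3)
= 3/11*1/6 + 1/4*1/3 + 2/3*1/2
= 1/22 + 1/12 + 1/3 = 61/132

61/132


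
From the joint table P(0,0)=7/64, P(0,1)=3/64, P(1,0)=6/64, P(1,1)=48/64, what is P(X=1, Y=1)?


Read from table: P(X=1, Y=1) = 48/64 = 3/4

3/4


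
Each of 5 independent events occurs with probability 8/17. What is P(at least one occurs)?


P(at least one) = 1 - P(none)
P(none) = (1 - 8/17)^5 = (9/17)^5 = 59049/1419857
P(at least one) = 1 - 59049/1419857 = 1360808/1419857

1360808/1419857


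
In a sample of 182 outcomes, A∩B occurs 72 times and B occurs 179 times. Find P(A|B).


P(A|B) = P(A∩B)/P(B) = (72/182)/(179/182) = 72/179

72/179


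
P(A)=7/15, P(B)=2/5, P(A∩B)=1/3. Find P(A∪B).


P(A∪B) = P(A) + P(B) - P(A∩B)
= 7/15 + 2/5 - 1/3 = 8/15

8/15


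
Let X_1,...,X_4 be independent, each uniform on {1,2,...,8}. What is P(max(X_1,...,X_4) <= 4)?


P(max <= 4) = P(all X_i <= 4) = (P(X_1 <= 4))^4
= (4/8)^4 = (1/2)^4 = 1/16

1/16


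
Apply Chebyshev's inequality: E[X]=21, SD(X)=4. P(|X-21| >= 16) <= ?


k = 16/4 = 4
Chebyshev: P(|X-mu| >= k*sigma) <= 1/k^2 = 1/4^2 = 1/16

1/16


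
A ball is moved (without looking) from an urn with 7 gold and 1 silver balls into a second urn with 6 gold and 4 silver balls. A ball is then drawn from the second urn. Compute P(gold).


P(transfer gold) = 7/8; P(transfer silver) = 1/8
If gold transferred: Urn II has 7 gold of 11, so P(gold|gold moved) = 7/11
If silver transferred: Urn II has 6 gold of 11, so P(gold|silver moved) = 6/11
By total probability: P(gold) = 7/8*7/11 + 1/8*6/11 = 5/8

5/8


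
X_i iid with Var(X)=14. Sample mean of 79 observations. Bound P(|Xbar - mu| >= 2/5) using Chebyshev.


Var(Xbar) = Var(X)/n = 14/79
Chebyshev: P(|Xbar-mu| >= 2/5) <= Var(Xbar)/(2/5)^2 = (14/79)/(4/25) = 175/158
Bound exceeds 1, so trivial bound: 1

1


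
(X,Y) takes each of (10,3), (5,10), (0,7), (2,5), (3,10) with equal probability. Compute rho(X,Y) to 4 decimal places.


Cov(X,Y) = -4.0000, Var(X) = 11.6000, Var(Y) = 7.6000
rho = Cov/(sqrt(VarX)*sqrt(VarY)) = -0.4260

-0.4260


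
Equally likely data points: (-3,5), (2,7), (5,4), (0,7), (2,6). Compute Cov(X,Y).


E[X]=6/5, E[Y]=29/5, E[XY]=31/5
Cov(X,Y) = E[XY] - E[X]E[Y] = 31/5 - 6/5*29/5 = -19/25

-19/25


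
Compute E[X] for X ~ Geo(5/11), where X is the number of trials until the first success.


For geometric (trials until first success), E[X] = 1/p = 1/(5/11) = 11/5

11/5


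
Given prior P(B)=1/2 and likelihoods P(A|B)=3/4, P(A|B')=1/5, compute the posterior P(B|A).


P(A) = P(A|B)P(B) + P(A|B')P(B') = 3/4*1/2 + 1/5*1/2 = 19/40
P(B|A) = P(A|B)P(B)/P(A) = (3/8)/(19/40) = 15/19

15/19


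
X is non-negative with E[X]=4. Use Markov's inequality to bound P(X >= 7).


Markov: P(X >= a) <= E[X]/a
P(X >= 7) <= 4/7

4/7


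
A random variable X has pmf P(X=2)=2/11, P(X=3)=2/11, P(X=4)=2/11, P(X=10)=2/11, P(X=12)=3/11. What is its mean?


E[X] = sum(x * P(x))
= 2*2/11 + 3*2/11 + 4*2/11 + 10*2/11 + 12*3/11
= 74/11

74/11


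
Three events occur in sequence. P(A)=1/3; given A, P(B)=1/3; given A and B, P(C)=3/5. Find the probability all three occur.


P(A∩B∩C) = P(A) * P(B|A) * P(C|A∩B)
= 1/3 * 1/3 * 3/5
= 1/9 * 3/5 = 1/15

1/15


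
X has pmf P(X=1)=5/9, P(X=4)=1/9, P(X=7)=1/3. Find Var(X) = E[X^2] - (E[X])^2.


E[X] = 10/3, E[X^2] = 56/3
Var(X) = E[X^2] - (E[X])^2 = 56/3 - (10/3)^2 = 68/9

68/9


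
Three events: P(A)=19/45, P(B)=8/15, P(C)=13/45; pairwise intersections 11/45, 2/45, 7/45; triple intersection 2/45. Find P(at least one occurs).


P(A∪B∪C) = P(A)+P(B)+P(C) - P(AB)-P(AC)-P(BC) + P(ABC)
= 19/45+8/15+13/45 - 11/45-2/45-7/45 + 2/45
= 38/45

38/45


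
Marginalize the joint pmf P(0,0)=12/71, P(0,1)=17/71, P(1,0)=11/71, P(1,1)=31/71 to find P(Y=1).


P(Y=1) = P(0,1)+P(1,1) = 17/71 + 31/71 = 48/71

48/71


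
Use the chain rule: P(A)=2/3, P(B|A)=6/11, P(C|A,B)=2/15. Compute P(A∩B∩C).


P(A∩B∩C) = P(A) * P(B|A) * P(C|A∩B)
= 2/3 * 6/11 * 2/15
= 4/11 * 2/15 = 8/165

8/165


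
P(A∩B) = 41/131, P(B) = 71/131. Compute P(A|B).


P(A|B) = P(A∩B)/P(B) = (41/131)/(71/131) = 41/71

41/71


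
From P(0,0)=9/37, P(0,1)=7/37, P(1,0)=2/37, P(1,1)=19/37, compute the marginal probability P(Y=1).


P(Y=1) = P(0,1)+P(1,1) = 7/37 + 19/37 = 26/37

26/37


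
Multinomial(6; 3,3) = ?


6! = 720
Denominator: 3!=6 * 3!=6
Coefficient = 720 / 36 = 20

20


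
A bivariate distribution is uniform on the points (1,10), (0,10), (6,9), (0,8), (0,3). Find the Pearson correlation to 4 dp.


Cov(X,Y) = 1.6000, Var(X) = 5.4400, Var(Y) = 6.8000
rho = Cov/(sqrt(VarX)*sqrt(VarY)) = 0.2631

0.2631


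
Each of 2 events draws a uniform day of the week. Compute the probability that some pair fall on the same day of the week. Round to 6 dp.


P(all different) = prod((7-i)/7 for i=0..1) = 0.857143
P(at least one match) = 1 - 0.857143 = 0.142857

0.142857


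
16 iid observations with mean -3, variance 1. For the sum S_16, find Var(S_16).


By independence, Var(S_n) = n*Var(X_1) = 16*1 = 16

16


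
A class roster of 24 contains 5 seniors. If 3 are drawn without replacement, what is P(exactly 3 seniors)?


P(X=3) = C(5,3)*C(19,0) / C(24,3)
= 10*1 / 2024
= 10/2024 = 5/1012

5/1012


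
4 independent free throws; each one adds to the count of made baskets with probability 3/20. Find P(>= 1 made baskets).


P(at least one) = 1 - P(none)
P(none) = (1 - 3/20)^4 = (17/20)^4 = 83521/160000
P(at least one) = 1 - 83521/160000 = 76479/160000

76479/160000


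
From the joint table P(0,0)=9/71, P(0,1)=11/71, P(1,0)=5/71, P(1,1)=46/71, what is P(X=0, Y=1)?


Read from table: P(X=0, Y=1) = 11/71

11/71


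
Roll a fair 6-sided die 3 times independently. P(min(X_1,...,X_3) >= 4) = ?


P(min >= 4) = P(all X_i >= 4) = (P(X_1 >= 4))^3
= (3/6)^3 = (1/2)^3 = 1/8

1/8


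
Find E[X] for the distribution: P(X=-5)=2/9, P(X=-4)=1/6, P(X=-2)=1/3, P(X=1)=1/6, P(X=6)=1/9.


E[X] = sum(x * P(x))
= -5*2/9 - 4*1/6 - 2*1/3 + 1*1/6 + 6*1/9
= -29/18

-29/18


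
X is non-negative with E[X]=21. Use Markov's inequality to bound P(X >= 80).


Markov: P(X >= a) <= E[X]/a
P(X >= 80) <= 21/80

21/80


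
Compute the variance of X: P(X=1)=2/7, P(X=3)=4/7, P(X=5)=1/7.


E[X] = 19/7, E[X^2] = 9
Var(X) = E[X^2] - (E[X])^2 = 9 - (19/7)^2 = 80/49

80/49


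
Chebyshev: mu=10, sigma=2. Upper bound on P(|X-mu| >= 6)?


k = 6/2 = 3
Chebyshev: P(|X-mu| >= k*sigma) <= 1/k^2 = 1/3^2 = 1/9

1/9


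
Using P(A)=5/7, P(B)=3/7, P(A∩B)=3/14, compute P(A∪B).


P(A∪B) = P(A) + P(B) - P(A∩B)
= 5/7 + 3/7 - 3/14 = 13/14

13/14


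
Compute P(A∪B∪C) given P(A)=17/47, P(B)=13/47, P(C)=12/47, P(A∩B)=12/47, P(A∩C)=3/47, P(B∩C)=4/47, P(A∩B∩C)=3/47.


P(A∪B∪C) = P(A)+P(B)+P(C) - P(AB)-P(AC)-P(BC) + P(ABC)
= 17/47+13/47+12/47 - 12/47-3/47-4/47 + 3/47
= 26/47

26/47


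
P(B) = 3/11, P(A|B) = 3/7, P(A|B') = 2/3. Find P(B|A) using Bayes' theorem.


P(A) = P(A|B)P(B) + P(A|B')P(B') = 3/7*3/11 + 2/3*8/11 = 139/231
P(B|A) = P(A|B)P(B)/P(A) = (9/77)/(139/231) = 27/139

27/139


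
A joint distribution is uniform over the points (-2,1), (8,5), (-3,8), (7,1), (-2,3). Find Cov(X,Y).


E[X]=8/5, E[Y]=18/5, E[XY]=3
Cov(X,Y) = E[XY] - E[X]E[Y] = 3 - 8/5*18/5 = -69/25

-69/25


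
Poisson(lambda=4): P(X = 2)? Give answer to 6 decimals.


P(X=2) = e^(-4) * 4^2 / 2!
≈ 0.01831563889 * 16 / 2
≈ 0.146525

0.146525


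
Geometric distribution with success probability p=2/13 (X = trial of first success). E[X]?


For geometric (trials until first success), E[X] = 1/p = 1/(2/13) = 13/2

13/2


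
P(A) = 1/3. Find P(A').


P(A') = 1 - P(A) = 1 - 1/3 = 2/3

2/3


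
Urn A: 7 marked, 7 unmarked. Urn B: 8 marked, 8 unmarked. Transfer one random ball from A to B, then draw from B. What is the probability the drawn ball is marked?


P(transfer marked) = 7/14 = 1/2; P(transfer unmarked) = 1/2
If marked transferred: Urn II has 9 marked of 17, so P(marked|marked moved) = 9/17
If unmarked transferred: Urn II has 8 marked of 17, so P(marked|unmarked moved) = 8/17
By total probability: P(marked) = 1/2*9/17 + 1/2*8/17 = 1/2

1/2


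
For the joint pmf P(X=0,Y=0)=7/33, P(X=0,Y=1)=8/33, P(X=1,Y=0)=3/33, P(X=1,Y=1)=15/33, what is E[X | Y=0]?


P(Y=0) = 10/33
E[X|Y=0] = (0*7 + 1*3)/10 = 3/10

3/10


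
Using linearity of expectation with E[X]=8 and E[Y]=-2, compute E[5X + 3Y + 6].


E[5X + 3Y + 6] = 5*E[X] + 3*E[Y] + 6
= (5)*(8) + (3)*(-2) + (6)
= 40 - 6 + 6 = 40

40


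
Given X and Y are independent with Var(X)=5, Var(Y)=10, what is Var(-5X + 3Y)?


Independence => Cov(X,Y)=0
Var(-5X + 3Y) = (-5)^2*Var(X) + 3^2*Var(Y)
= 25*5 + 9*10 = 215

215


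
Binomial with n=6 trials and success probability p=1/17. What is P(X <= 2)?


P(X<=2) = P(X=0) + P(X=1) + P(X=2)
= 16777216/24137569 + 6291456/24137569 + 983040/24137569
= 24051712/24137569

24051712/24137569


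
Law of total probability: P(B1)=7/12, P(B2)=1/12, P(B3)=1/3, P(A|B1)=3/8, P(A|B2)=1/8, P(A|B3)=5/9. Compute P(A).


P(A) = P(A|B1)P(B1) + P(A|B2)P(B2) + P(A|B3)P(B3)
= 3/8*7/12 + 1/8*1/12 + 5/9*1/3
= 7/32 + 1/96 + 5/27 = 179/432

179/432


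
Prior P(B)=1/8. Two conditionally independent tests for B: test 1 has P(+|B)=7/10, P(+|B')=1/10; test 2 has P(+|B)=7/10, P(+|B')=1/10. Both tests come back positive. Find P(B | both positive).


After test 1: P(+) = 7/10*1/8 + 1/10*7/8 = 7/40
P(B|+) = (7/80)/(7/40) = 1/2
After test 2 (use post1 as new prior): P(+) = 7/10*1/2 + 1/10*1/2 = 2/5
P(B|+,+) = (7/20)/(2/5) = 7/8

7/8


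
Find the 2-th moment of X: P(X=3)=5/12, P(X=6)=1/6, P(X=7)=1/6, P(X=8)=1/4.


E[X^2] = sum(x^2 * P(x))
= 9*5/12 + 36*1/6 + 49*1/6 + 64*1/4
= 407/12

407/12


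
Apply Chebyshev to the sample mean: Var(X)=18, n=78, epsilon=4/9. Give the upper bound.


Var(Xbar) = Var(X)/n = 18/78
Chebyshev: P(|Xbar-mu| >= 4/9) <= Var(Xbar)/(4/9)^2 = (3/13)/(16/81) = 243/208
Bound exceeds 1, so trivial bound: 1

1


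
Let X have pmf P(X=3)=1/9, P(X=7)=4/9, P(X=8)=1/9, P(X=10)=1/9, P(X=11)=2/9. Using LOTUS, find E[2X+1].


E[2X+1] = sum(g(x)*P(x))
= 7*1/9 + 15*4/9 + 17*1/9 + 21*1/9 + 23*2/9
= 151/9

151/9


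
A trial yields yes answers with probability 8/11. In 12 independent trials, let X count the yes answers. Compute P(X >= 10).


P(X>=10) = P(X=10) + P(X=11) + P(X=12)
= 57982058496/285311670611 + 309237645312/3138428376721 + 68719476736/3138428376721
= 92341796864/285311670611

92341796864/285311670611


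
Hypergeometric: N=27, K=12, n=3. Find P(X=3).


P(X=3) = C(12,3)*C(15,0) / C(27,3)
= 220*1 / 2925
= 220/2925 = 44/585

44/585


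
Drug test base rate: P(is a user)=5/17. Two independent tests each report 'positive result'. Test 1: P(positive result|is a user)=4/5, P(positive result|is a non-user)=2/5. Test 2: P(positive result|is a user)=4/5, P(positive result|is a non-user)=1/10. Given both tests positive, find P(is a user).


After test 1: P(+) = 4/5*5/17 + 2/5*12/17 = 44/85
P(B|+) = (4/17)/(44/85) = 5/11
After test 2 (use post1 as new prior): P(+) = 4/5*5/11 + 1/10*6/11 = 23/55
P(B|+,+) = (4/11)/(23/55) = 20/23

20/23


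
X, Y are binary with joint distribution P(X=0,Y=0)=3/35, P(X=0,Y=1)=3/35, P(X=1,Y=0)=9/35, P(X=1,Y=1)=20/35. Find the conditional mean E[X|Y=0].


P(Y=0) = 12/35
E[X|Y=0] = (0*3 + 1*9)/12 = 9/12 = 3/4

3/4


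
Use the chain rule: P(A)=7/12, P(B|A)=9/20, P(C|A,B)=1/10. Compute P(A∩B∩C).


P(A∩B∩C) = P(A) * P(B|A) * P(C|A∩B)
= 7/12 * 9/20 * 1/10
= 21/80 * 1/10 = 21/800

21/800


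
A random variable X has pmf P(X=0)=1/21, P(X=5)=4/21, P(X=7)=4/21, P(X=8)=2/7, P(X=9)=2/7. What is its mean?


E[X] = sum(x * P(x))
= 0*1/21 + 5*4/21 + 7*4/21 + 8*2/7 + 9*2/7
= 50/7

50/7


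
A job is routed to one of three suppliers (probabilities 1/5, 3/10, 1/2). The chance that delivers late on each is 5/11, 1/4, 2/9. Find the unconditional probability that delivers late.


P(A) = P(A|B1)P(B1) + P(A|B2)P(B2) + P(A|B3)P(B3)
= 5/11*1/5 + 1/4*3/10 + 2/9*1/2
= 1/11 + 3/40 + 1/9 = 1097/3960

1097/3960


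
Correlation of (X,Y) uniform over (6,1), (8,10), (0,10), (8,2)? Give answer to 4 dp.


Cov(X,Y) = -6.1250, Var(X) = 10.7500, Var(Y) = 18.1875
rho = Cov/(sqrt(VarX)*sqrt(VarY)) = -0.4380

-0.4380


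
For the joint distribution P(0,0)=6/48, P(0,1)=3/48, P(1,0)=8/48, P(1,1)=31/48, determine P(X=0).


P(X=0) = P(0,0)+P(0,1) = 6/48 + 3/48 = 9/48 = 3/16

3/16


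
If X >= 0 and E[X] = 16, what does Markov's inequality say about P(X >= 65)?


Markov: P(X >= a) <= E[X]/a
P(X >= 65) <= 16/65

16/65


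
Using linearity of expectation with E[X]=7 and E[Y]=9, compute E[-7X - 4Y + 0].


E[-7X - 4Y + 0] = -7*E[X] - 4*E[Y] + 0
= (-7)*(7) + (-4)*(9) + (0)
= -49 - 36 + 0 = -85

-85


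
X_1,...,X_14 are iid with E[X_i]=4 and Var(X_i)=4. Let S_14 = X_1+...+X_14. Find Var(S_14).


By independence, Var(S_n) = n*Var(X_1) = 14*4 = 56

56


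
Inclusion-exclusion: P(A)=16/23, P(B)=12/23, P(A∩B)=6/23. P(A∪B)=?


P(A∪B) = P(A) + P(B) - P(A∩B)
= 16/23 + 12/23 - 6/23 = 22/23

22/23


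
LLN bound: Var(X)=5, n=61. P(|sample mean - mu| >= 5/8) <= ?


Var(Xbar) = Var(X)/n = 5/61
Chebyshev: P(|Xbar-mu| >= 5/8) <= Var(Xbar)/(5/8)^2 = (5/61)/(25/64) = 64/305

64/305


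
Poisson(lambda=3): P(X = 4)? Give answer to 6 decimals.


P(X=4) = e^(-3) * 3^4 / 4!
≈ 0.04978706837 * 81 / 24
≈ 0.168031

0.168031


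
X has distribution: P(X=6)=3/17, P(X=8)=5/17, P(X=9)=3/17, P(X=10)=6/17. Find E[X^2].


E[X^2] = sum(g(x)*P(x))
= 36*3/17 + 64*5/17 + 81*3/17 + 100*6/17
= 1271/17

1271/17


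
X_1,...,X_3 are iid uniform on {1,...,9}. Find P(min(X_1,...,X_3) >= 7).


P(min >= 7) = P(all X_i >= 7) = (P(X_1 >= 7))^3
= (3/9)^3 = (1/3)^3 = 1/27

1/27


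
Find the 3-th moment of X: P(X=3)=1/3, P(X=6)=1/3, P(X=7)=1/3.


E[X^3] = sum(x^3 * P(x))
= 27*1/3 + 216*1/3 + 343*1/3
= 586/3

586/3


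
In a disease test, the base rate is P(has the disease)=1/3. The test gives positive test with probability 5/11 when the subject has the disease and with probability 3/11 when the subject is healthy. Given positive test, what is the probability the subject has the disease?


P(A) = P(A|B)P(B) + P(A|B')P(B') = 5/11*1/3 + 3/11*2/3 = 1/3
P(B|A) = P(A|B)P(B)/P(A) = (5/33)/(1/3) = 5/11

5/11


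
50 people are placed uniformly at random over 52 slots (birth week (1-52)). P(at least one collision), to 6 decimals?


P(all different) = prod((52-i)/52 for i=0..49) = 0.000000
P(at least one match) = 1 - 0.000000 = 1.000000

1.000000


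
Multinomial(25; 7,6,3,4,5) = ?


25! = 15511210043330985984000000
Denominator: 7!=5040 * 6!=720 * 3!=6 * 4!=24 * 5!=120
Coefficient = 15511210043330985984000000 / 62705664000 = 247365374256000

247365374256000


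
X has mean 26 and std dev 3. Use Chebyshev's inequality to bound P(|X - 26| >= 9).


k = 9/3 = 3
Chebyshev: P(|X-mu| >= k*sigma) <= 1/k^2 = 1/3^2 = 1/9

1/9


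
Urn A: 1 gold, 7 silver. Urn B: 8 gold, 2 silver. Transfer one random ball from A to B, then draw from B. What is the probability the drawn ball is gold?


P(transfer gold) = 1/8; P(transfer silver) = 7/8
If gold transferred: Urn II has 9 gold of 11, so P(gold|gold moved) = 9/11
If silver transferred: Urn II has 8 gold of 11, so P(gold|silver moved) = 8/11
By total probability: P(gold) = 1/8*9/11 + 7/8*8/11 = 65/88

65/88


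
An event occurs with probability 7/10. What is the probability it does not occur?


P(A') = 1 - P(A) = 1 - 7/10 = 3/10

3/10


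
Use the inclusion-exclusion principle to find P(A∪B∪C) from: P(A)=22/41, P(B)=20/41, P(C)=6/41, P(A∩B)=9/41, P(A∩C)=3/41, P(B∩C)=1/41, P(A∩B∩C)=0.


P(A∪B∪C) = P(A)+P(B)+P(C) - P(AB)-P(AC)-P(BC) + P(ABC)
= 22/41+20/41+6/41 - 9/41-3/41-1/41 + 0
= 35/41

35/41


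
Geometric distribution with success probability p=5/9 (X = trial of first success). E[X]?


For geometric (trials until first success), E[X] = 1/p = 1/(5/9) = 9/5

9/5


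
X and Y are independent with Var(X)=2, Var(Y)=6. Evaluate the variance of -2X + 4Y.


Independence => Cov(X,Y)=0
Var(-2X + 4Y) = (-2)^2*Var(X) + 4^2*Var(Y)
= 4*2 + 16*6 = 104

104


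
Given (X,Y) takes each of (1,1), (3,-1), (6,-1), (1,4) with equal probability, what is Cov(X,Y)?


E[X]=11/4, E[Y]=3/4, E[XY]=-1
Cov(X,Y) = E[XY] - E[X]E[Y] = -1 - 11/4*3/4 = -49/16

-49/16


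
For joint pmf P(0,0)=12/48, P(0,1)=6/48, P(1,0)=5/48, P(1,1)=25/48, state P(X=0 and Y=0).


Read from table: P(X=0, Y=0) = 12/48 = 1/4

1/4


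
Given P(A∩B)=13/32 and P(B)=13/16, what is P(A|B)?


P(A|B) = P(A∩B)/P(B) = (13/32)/(26/32) = 13/26 = 1/2

1/2


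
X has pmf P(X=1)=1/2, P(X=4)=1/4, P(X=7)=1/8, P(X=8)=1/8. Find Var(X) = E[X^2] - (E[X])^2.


E[X] = 27/8, E[X^2] = 149/8
Var(X) = E[X^2] - (E[X])^2 = 149/8 - (27/8)^2 = 463/64

463/64


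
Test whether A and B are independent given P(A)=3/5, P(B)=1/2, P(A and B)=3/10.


P(A)*P(B) = 3/5*1/2 = 3/10
P(A∩B) = 3/10, which equals P(A)P(B), so independent

Yes, A and B are independent


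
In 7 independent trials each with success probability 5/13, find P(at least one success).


P(at least one) = 1 - P(none)
P(none) = (1 - 5/13)^7 = (8/13)^7 = 2097152/62748517
P(at least one) = 1 - 2097152/62748517 = 60651365/62748517

60651365/62748517


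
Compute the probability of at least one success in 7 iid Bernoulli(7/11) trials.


P(at least one) = 1 - P(none)
P(none) = (1 - 7/11)^7 = (4/11)^7 = 16384/19487171
P(at least one) = 1 - 16384/19487171 = 19470787/19487171

19470787/19487171


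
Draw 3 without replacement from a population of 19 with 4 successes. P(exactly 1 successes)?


P(X=1) = C(4,1)*C(15,2) / C(19,3)
= 4*105 / 969
= 420/969 = 140/323

140/323


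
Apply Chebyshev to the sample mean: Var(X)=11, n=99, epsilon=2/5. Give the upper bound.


Var(Xbar) = Var(X)/n = 11/99
Chebyshev: P(|Xbar-mu| >= 2/5) <= Var(Xbar)/(2/5)^2 = (1/9)/(4/25) = 25/36

25/36


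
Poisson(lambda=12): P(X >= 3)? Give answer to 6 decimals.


P(X>=3) = 1 - P(X<=2) = 1 - (e^(-12)*12^0/0! + e^(-12)*12^1/1! + e^(-12)*12^2/2!)
≈ 1 - (0.0000061442 + 0.0000737305 + 0.0004423833)
= 1 - 0.0005222580 = 0.9994777420
≈ 0.999478

0.999478


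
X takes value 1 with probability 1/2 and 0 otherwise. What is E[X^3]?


For Bernoulli: X in {0,1}
E[X^3] = 0^3*(1-1/2) + 1^3*1/2 = 1/2

1/2


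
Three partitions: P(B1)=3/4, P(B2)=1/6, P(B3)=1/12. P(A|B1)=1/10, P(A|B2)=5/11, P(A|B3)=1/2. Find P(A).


P(A) = P(A|B1)P(B1) + P(A|B2)P(B2) + P(A|B3)P(B3)
= 1/10*3/4 + 5/11*1/6 + 1/2*1/12
= 3/40 + 5/66 + 1/24 = 127/660

127/660


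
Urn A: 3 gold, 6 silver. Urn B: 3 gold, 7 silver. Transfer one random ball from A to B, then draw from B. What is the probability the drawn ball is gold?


P(transfer gold) = 3/9 = 1/3; P(transfer silver) = 2/3
If gold transferred: Urn II has 4 gold of 11, so P(gold|gold moved) = 4/11
If silver transferred: Urn II has 3 gold of 11, so P(gold|silver moved) = 3/11
By total probability: P(gold) = 1/3*4/11 + 2/3*3/11 = 10/33

10/33


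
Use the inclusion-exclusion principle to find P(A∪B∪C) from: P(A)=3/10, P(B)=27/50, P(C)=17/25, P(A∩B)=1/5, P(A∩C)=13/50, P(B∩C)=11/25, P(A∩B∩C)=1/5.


P(A∪B∪C) = P(A)+P(B)+P(C) - P(AB)-P(AC)-P(BC) + P(ABC)
= 3/10+27/50+17/25 - 1/5-13/50-11/25 + 1/5
= 41/50

41/50


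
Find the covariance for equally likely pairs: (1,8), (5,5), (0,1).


E[X]=2, E[Y]=14/3, E[XY]=11
Cov(X,Y) = E[XY] - E[X]E[Y] = 11 - 2*14/3 = 5/3

5/3


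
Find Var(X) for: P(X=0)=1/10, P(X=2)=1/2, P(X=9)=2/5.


E[X] = 23/5, E[X^2] = 172/5
Var(X) = E[X^2] - (E[X])^2 = 172/5 - (23/5)^2 = 331/25

331/25


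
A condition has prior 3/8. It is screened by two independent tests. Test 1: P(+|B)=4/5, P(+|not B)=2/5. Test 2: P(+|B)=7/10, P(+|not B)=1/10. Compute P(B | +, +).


After test 1: P(+) = 4/5*3/8 + 2/5*5/8 = 11/20
P(B|+) = (3/10)/(11/20) = 6/11
After test 2 (use post1 as new prior): P(+) = 7/10*6/11 + 1/10*5/11 = 47/110
P(B|+,+) = (21/55)/(47/110) = 42/47

42/47


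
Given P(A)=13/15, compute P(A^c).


P(A') = 1 - P(A) = 1 - 13/15 = 2/15

2/15


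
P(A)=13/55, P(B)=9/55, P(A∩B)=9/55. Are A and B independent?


P(A)*P(B) = 13/55*9/55 = 117/3025
P(A∩B) = 9/55 != 117/3025, so not independent

No, A and B are not independent


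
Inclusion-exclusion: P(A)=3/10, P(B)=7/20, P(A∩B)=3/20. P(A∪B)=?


P(A∪B) = P(A) + P(B) - P(A∩B)
= 3/10 + 7/20 - 3/20 = 1/2

1/2


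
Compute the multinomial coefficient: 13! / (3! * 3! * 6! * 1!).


13! = 6227020800
Denominator: 3!=6 * 3!=6 * 6!=720 * 1!=1
Coefficient = 6227020800 / 25920 = 240240

240240


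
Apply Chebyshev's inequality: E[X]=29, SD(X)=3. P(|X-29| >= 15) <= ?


k = 15/3 = 5
Chebyshev: P(|X-mu| >= k*sigma) <= 1/k^2 = 1/5^2 = 1/25

1/25


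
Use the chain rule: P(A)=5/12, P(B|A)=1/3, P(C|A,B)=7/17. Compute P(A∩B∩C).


P(A∩B∩C) = P(A) * P(B|A) * P(C|A∩B)
= 5/12 * 1/3 * 7/17
= 5/36 * 7/17 = 35/612

35/612


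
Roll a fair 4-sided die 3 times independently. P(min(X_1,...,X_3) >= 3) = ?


P(min >= 3) = P(all X_i >= 3) = (P(X_1 >= 3))^3
= (2/4)^3 = (1/2)^3 = 1/8

1/8


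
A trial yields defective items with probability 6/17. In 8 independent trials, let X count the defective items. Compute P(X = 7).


P(X=7) = C(8,7) * p^7 * (1-p)^1
= 8 * 279936/410338673 * 11/17
= 24634368/6975757441

24634368/6975757441


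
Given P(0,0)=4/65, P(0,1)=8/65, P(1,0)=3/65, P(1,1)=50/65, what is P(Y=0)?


P(Y=0) = P(0,0)+P(1,0) = 4/65 + 3/65 = 7/65

7/65


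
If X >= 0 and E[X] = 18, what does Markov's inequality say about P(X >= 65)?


Markov: P(X >= a) <= E[X]/a
P(X >= 65) <= 18/65

18/65


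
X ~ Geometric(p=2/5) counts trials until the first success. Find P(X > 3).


P(X > 3) = P(first 3 trials all fail) = (1-p)^3 = (3/5)^3 = 27/125

27/125


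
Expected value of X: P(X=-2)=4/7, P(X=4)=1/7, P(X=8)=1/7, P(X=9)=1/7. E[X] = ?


E[X] = sum(x * P(x))
= -2*4/7 + 4*1/7 + 8*1/7 + 9*1/7
= 13/7

13/7


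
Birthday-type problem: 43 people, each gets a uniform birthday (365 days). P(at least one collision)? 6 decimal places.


P(all different) = prod((365-i)/365 for i=0..42) = 0.076077
P(at least one match) = 1 - 0.076077 = 0.923923

0.923923


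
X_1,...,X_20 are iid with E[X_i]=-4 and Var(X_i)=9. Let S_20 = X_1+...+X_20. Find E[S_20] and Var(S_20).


E[S_n] = n*mu = 20*-4 = -80
Var(S_n) = n*sigma^2 = 20*9 = 180

E[S_20]=-80, Var(S_20)=180


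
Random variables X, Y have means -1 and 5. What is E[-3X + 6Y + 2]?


E[-3X + 6Y + 2] = -3*E[X] + 6*E[Y] + 2
= (-3)*(-1) + (6)*(5) + (2)
= 3 + 30 + 2 = 35

35


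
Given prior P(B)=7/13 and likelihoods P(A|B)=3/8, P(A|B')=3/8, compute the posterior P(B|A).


P(A) = P(A|B)P(B) + P(A|B')P(B') = 3/8*7/13 + 3/8*6/13 = 3/8
P(B|A) = P(A|B)P(B)/P(A) = (21/104)/(3/8) = 7/13

7/13


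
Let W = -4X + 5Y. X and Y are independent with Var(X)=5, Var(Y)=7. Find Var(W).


Independence => Cov(X,Y)=0
Var(-4X + 5Y) = (-4)^2*Var(X) + 5^2*Var(Y)
= 16*5 + 25*7 = 255

255


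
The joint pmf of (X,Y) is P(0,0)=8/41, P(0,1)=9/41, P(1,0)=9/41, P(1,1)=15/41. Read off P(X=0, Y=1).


Read from table: P(X=0, Y=1) = 9/41

9/41


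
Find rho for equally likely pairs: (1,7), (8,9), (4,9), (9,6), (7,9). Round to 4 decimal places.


Cov(X,Y) = 0.0000, Var(X) = 8.5600, Var(Y) = 1.6000
rho = Cov/(sqrt(VarX)*sqrt(VarY)) = 0.0000

0.0000


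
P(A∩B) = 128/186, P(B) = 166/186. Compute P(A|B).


P(A|B) = P(A∩B)/P(B) = (128/186)/(166/186) = 128/166 = 64/83

64/83


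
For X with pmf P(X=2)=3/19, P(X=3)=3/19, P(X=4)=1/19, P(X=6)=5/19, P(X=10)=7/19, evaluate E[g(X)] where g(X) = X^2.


E[X^2] = sum(g(x)*P(x))
= 4*3/19 + 9*3/19 + 16*1/19 + 36*5/19 + 100*7/19
= 935/19

935/19


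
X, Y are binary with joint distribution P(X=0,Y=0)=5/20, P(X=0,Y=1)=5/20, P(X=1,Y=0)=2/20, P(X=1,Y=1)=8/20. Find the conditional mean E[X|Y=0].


P(Y=0) = 7/20
E[X|Y=0] = (0*5 + 1*2)/7 = 2/7

2/7


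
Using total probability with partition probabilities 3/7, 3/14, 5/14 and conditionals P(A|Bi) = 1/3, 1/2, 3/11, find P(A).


P(A) = P(A|B1)P(B1) + P(A|B2)P(B2) + P(A|B3)P(B3)
= 1/3*3/7 + 1/2*3/14 + 3/11*5/14
= 1/7 + 3/28 + 15/154 = 107/308

107/308


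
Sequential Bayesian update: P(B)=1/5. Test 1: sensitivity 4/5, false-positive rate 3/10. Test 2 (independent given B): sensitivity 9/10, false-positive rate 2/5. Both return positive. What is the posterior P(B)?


After test 1: P(+) = 4/5*1/5 + 3/10*4/5 = 2/5
P(B|+) = (4/25)/(2/5) = 2/5
After test 2 (use post1 as new prior): P(+) = 9/10*2/5 + 2/5*3/5 = 3/5
P(B|+,+) = (9/25)/(3/5) = 3/5

3/5


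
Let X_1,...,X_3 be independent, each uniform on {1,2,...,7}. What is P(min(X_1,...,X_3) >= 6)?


P(min >= 6) = P(all X_i >= 6) = (P(X_1 >= 6))^3
= (2/7)^3 = 8/343

8/343


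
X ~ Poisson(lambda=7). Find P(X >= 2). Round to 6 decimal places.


P(X>=2) = 1 - P(X<=1) = 1 - (e^(-7)*7^0/0! + e^(-7)*7^1/1!)
≈ 1 - (0.0009118820 + 0.0063831738)
= 1 - 0.0072950558 = 0.9927049442
≈ 0.992705

0.992705


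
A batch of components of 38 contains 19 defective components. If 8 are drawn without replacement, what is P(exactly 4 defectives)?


P(X=4) = C(19,4)*C(19,4) / C(38,8)
= 3876*3876 / 48903492
= 15023376/48903492 = 3876/12617

3876/12617


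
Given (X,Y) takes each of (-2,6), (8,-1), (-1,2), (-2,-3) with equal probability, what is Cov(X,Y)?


E[X]=3/4, E[Y]=1, E[XY]=-4
Cov(X,Y) = E[XY] - E[X]E[Y] = -4 - 3/4*1 = -19/4

-19/4


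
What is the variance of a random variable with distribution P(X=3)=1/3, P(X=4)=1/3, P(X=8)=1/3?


E[X] = 5, E[X^2] = 89/3
Var(X) = E[X^2] - (E[X])^2 = 89/3 - (5)^2 = 14/3

14/3


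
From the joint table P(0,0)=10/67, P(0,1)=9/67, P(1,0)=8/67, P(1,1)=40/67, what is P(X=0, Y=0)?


Read from table: P(X=0, Y=0) = 10/67

10/67


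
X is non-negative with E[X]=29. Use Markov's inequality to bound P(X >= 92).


Markov: P(X >= a) <= E[X]/a
P(X >= 92) <= 29/92

29/92


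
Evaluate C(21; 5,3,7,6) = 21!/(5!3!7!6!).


21! = 51090942171709440000
Denominator: 5!=120 * 3!=6 * 7!=5040 * 6!=720
Coefficient = 51090942171709440000 / 2612736000 = 19554575040

19554575040


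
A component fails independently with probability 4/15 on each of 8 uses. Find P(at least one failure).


P(at least one) = 1 - P(none)
P(none) = (1 - 4/15)^8 = (11/15)^8 = 214358881/2562890625
P(at least one) = 1 - 214358881/2562890625 = 2348531744/2562890625

2348531744/2562890625


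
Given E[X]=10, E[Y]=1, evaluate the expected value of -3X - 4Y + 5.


E[-3X - 4Y + 5] = -3*E[X] - 4*E[Y] + 5
= (-3)*(10) + (-4)*(1) + (5)
= -30 - 4 + 5 = -29

-29
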